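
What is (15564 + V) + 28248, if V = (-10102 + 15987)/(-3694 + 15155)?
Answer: 502135217/11461 ≈ 43813.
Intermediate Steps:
V = 5885/11461 ≈ 0.51348
(15564 + V) + 28248 = (15564 + 5885/11461) + 28248 = 178384889/11461 + 28248 = 502135217/11461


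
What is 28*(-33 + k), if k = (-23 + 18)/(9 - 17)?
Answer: -1813/2 ≈ -906.50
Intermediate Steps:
k = 5/8 (k = -5/(-8) = -5*(-1/8) = 5/8 ≈ 0.62500)
28*(-33 + k) = 28*(-33 + 5/8) = 28*(-259/8) = -1813/2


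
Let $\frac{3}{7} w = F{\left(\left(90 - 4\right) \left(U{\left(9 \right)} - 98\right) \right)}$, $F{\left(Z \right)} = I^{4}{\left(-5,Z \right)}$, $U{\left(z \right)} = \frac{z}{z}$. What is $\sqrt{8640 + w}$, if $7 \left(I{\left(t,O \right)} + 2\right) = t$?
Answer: $\frac{\sqrt{189438501}}{147} \approx 93.63$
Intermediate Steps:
$U{\left(z \right)} = 1$
$I{\left(t,O \right)} = -2 + \frac{t}{7}$
$F{\left(Z \right)} = \frac{130321}{2401}$ ($F{\left(Z \right)} = \left(-2 + \frac{1}{7} \left(-5\right)\right)^{4} = \left(-2 - \frac{5}{7}\right)^{4} = \left(- \frac{19}{7}\right)^{4} = \frac{130321}{2401}$)
$w = \frac{130321}{1029}$ ($w = \frac{7}{3} \cdot \frac{130321}{2401} = \frac{130321}{1029} \approx 126.65$)
$\sqrt{8640 + w} = \sqrt{8640 + \frac{130321}{1029}} = \sqrt{\frac{9020881}{1029}} = \frac{\sqrt{189438501}}{147}$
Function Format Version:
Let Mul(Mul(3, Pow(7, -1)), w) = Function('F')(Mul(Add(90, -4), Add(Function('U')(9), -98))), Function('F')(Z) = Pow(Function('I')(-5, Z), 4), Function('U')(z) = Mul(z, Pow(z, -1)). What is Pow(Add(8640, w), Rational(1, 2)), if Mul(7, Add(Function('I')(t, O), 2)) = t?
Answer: Mul(Rational(1, 147), Pow(189438501, Rational(1, 2))) ≈ 93.630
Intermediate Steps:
Function('U')(z) = 1
Function('I')(t, O) = Add(-2, Mul(Rational(1, 7), t))
Function('F')(Z) = Rational(130321, 2401) (Function('F')(Z) = Pow(Add(-2, Mul(Rational(1, 7), -5)), 4) = Pow(Add(-2, Rational(-5, 7)), 4) = Pow(Rational(-19, 7), 4) = Rational(130321, 2401))
w = Rational(130321, 1029) (w = Mul(Rational(7, 3), Rational(130321, 2401)) = Rational(130321, 1029) ≈ 126.65)
Pow(Add(8640, w), Rational(1, 2)) = Pow(Add(8640, Rational(130321, 1029)), Rational(1, 2)) = Pow(Rational(9020881, 1029), Rational(1, 2)) = Mul(Rational(1, 147), Pow(189438501, Rational(1, 2)))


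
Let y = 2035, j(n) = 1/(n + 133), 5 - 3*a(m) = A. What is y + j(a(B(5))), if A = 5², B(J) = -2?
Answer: 771268/379 ≈ 2035.0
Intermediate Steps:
A = 25
a(m) = -20/3 (a(m) = 5/3 - ⅓*25 = 5/3 - 25/3 = -20/3)
j(n) = 1/(133 + n)
y + j(a(B(5))) = 2035 + 1/(133 - 20/3) = 2035 + 1/(379/3) = 2035 + 3/379 = 771268/379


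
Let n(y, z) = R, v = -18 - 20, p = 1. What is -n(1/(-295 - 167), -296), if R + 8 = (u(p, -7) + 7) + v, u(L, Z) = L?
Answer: 38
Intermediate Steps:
v = -38
R = -38 (R = -8 + ((1 + 7) - 38) = -8 + (8 - 38) = -8 - 30 = -38)
n(y, z) = -38
-n(1/(-295 - 167), -296) = -1*(-38) = 38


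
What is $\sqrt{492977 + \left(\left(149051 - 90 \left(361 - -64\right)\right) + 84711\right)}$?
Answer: $\sqrt{688489} \approx 829.75$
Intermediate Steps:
$\sqrt{492977 + \left(\left(149051 - 90 \left(361 - -64\right)\right) + 84711\right)} = \sqrt{492977 + \left(\left(149051 - 90 \left(361 + 64\right)\right) + 84711\right)} = \sqrt{492977 + \left(\left(149051 - 38250\right) + 84711\right)} = \sqrt{492977 + \left(110801 + 84711\right)} = \sqrt{492977 + 195512} = \sqrt{688489}$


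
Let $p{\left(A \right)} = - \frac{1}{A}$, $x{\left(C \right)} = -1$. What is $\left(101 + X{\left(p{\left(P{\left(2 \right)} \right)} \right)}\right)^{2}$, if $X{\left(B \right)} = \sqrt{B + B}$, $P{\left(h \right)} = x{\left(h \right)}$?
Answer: $\left(101 + \sqrt{2}\right)^{2} \approx 10489.0$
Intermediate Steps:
$P{\left(h \right)} = -1$
$X{\left(B \right)} = \sqrt{2} \sqrt{B}$ ($X{\left(B \right)} = \sqrt{2 B} = \sqrt{2} \sqrt{B}$)
$\left(101 + X{\left(p{\left(P{\left(2 \right)} \right)} \right)}\right)^{2} = \left(101 + \sqrt{2} \sqrt{- \frac{1}{-1}}\right)^{2} = \left(101 + \sqrt{2} \sqrt{\left(-1\right) \left(-1\right)}\right)^{2} = \left(101 + \sqrt{2} \sqrt{1}\right)^{2} = \left(101 + \sqrt{2} \cdot 1\right)^{2} = \left(101 + \sqrt{2}\right)^{2}$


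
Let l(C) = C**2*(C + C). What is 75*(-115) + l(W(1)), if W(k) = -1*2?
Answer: -8641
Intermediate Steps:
W(k) = -2
l(C) = 2*C**3 (l(C) = C**2*(2*C) = 2*C**3)
75*(-115) + l(W(1)) = 75*(-115) + 2*(-2)**3 = -8625 + 2*(-8) = -8625 - 16 = -8641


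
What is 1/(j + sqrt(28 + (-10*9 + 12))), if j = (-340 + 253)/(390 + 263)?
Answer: -56811/21328019 - 2132045*I*sqrt(2)/21328019 ≈ -0.0026637 - 0.14137*I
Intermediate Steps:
j = -87/653 ≈ -0.13323
1/(j + sqrt(28 + (-10*9 + 12))) = 1/(-87/653 + sqrt(28 + (-10*9 + 12))) = 1/(-87/653 + sqrt(28 + (-90 + 12))) = 1/(-87/653 + sqrt(28 - 78)) = 1/(-87/653 + sqrt(-50)) = 1/(-87/653 + 5*I*sqrt(2))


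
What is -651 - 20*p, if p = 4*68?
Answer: -6091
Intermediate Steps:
p = 272
-651 - 20*p = -651 - 20*272 = -651 - 5440 = -6091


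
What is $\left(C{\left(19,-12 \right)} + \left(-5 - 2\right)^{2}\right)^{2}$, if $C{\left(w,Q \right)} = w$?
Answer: $4624$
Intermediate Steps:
$\left(C{\left(19,-12 \right)} + \left(-5 - 2\right)^{2}\right)^{2} = \left(19 + \left(-5 - 2\right)^{2}\right)^{2} = \left(19 + \left(-7\right)^{2}\right)^{2} = \left(19 + 49\right)^{2} = 68^{2} = 4624$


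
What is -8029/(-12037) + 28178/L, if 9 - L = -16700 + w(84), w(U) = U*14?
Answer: 463893043/186970721 ≈ 2.4811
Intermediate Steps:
w(U) = 14*U
L = 15533 (L = 9 - (-16700 + 14*84) = 9 - (-16700 + 1176) = 9 - 1*(-15524) = 9 + 15524 = 15533)
-8029/(-12037) + 28178/L = -8029/(-12037) + 28178/15533 = -8029*(-1/12037) + 28178*(1/15533) = 8029/12037 + 28178/15533 = 463893043/186970721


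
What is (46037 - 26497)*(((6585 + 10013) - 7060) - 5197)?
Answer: 84823140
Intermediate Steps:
(46037 - 26497)*(((6585 + 10013) - 7060) - 5197) = 19540*((16598 - 7060) - 5197) = 19540*(9538 - 5197) = 19540*4341 = 84823140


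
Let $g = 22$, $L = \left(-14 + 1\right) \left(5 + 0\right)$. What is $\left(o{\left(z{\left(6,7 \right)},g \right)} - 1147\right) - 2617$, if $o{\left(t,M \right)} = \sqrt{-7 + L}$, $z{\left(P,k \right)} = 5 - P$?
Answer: $-3764 + 6 i \sqrt{2} \approx -3764.0 + 8.4853 i$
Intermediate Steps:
$L = -65$ ($L = \left(-13\right) 5 = -65$)
$o{\left(t,M \right)} = 6 i \sqrt{2}$ ($o{\left(t,M \right)} = \sqrt{-7 - 65} = \sqrt{-72} = 6 i \sqrt{2}$)
$\left(o{\left(z{\left(6,7 \right)},g \right)} - 1147\right) - 2617 = \left(6 i \sqrt{2} - 1147\right) - 2617 = \left(-1147 + 6 i \sqrt{2}\right) - 2617 = -3764 + 6 i \sqrt{2}$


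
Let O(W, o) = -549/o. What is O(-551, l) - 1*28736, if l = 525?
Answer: -5028983/175 ≈ -28737.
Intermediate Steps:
O(-551, l) - 1*28736 = -549/525 - 1*28736 = -549*1/525 - 28736 = -183/175 - 28736 = -5028983/175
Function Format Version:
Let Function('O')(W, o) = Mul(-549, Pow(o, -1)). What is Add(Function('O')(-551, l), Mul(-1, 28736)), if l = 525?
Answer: Rational(-5028983, 175) ≈ -28737.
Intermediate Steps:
Add(Function('O')(-551, l), Mul(-1, 28736)) = Add(Mul(-549, Pow(525, -1)), Mul(-1, 28736)) = Add(Mul(-549, Rational(1, 525)), -28736) = Add(Rational(-183, 175), -28736) = Rational(-5028983, 175)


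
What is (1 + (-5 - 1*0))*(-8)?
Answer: 32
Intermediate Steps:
(1 + (-5 - 1*0))*(-8) = (1 + (-5 + 0))*(-8) = (1 - 5)*(-8) = -4*(-8) = 32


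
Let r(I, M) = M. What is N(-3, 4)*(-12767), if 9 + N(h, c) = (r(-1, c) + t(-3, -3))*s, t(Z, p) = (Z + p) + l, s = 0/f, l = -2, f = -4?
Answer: 114903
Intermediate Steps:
s = 0 (s = 0/(-4) = 0*(-¼) = 0)
t(Z, p) = -2 + Z + p (t(Z, p) = (Z + p) - 2 = -2 + Z + p)
N(h, c) = -9 (N(h, c) = -9 + (c + (-2 - 3 - 3))*0 = -9 + (c - 8)*0 = -9 + (-8 + c)*0 = -9 + 0 = -9)
N(-3, 4)*(-12767) = -9*(-12767) = 114903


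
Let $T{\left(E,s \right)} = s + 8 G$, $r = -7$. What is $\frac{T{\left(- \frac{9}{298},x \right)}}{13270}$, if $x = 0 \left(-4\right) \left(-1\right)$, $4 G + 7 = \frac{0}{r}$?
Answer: $- \frac{7}{6635} \approx -0.001055$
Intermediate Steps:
$G = - \frac{7}{4}$ ($G = - \frac{7}{4} + \frac{0 \frac{1}{-7}}{4} = - \frac{7}{4} + \frac{0 \left(- \frac{1}{7}\right)}{4} = - \frac{7}{4} + \frac{1}{4} \cdot 0 = - \frac{7}{4} + 0 = - \frac{7}{4} \approx -1.75$)
$x = 0$ ($x = 0 \left(-1\right) = 0$)
$T{\left(E,s \right)} = -14 + s$ ($T{\left(E,s \right)} = s + 8 \left(- \frac{7}{4}\right) = s - 14 = -14 + s$)
$\frac{T{\left(- \frac{9}{298},x \right)}}{13270} = \frac{-14 + 0}{13270} = \left(-14\right) \frac{1}{13270} = - \frac{7}{6635}$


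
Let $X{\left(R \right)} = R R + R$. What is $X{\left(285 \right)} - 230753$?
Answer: $-149243$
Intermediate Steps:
$X{\left(R \right)} = R + R^{2}$ ($X{\left(R \right)} = R^{2} + R = R + R^{2}$)
$X{\left(285 \right)} - 230753 = 285 \left(1 + 285\right) - 230753 = 285 \cdot 286 - 230753 = 81510 - 230753 = -149243$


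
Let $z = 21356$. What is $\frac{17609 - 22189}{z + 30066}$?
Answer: $- \frac{2290}{25711} \approx -0.089067$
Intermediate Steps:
$\frac{17609 - 22189}{z + 30066} = \frac{17609 - 22189}{21356 + 30066} = - \frac{4580}{51422} = \left(-4580\right) \frac{1}{51422} = - \frac{2290}{25711}$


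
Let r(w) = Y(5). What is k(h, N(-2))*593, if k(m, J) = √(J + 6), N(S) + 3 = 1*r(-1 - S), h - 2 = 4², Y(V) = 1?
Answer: 1186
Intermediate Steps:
r(w) = 1
h = 18 (h = 2 + 4² = 2 + 16 = 18)
N(S) = -2 (N(S) = -3 + 1*1 = -3 + 1 = -2)
k(m, J) = √(6 + J)
k(h, N(-2))*593 = √(6 - 2)*593 = √4*593 = 2*593 = 1186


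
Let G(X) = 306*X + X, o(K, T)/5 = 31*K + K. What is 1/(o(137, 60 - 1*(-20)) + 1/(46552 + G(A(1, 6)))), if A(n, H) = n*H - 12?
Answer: 44710/980043201 ≈ 4.5620e-5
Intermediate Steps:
A(n, H) = -12 + H*n (A(n, H) = H*n - 12 = -12 + H*n)
o(K, T) = 160*K (o(K, T) = 5*(31*K + K) = 5*(32*K) = 160*K)
G(X) = 307*X
1/(o(137, 60 - 1*(-20)) + 1/(46552 + G(A(1, 6)))) = 1/(160*137 + 1/(46552 + 307*(-12 + 6*1))) = 1/(21920 + 1/(46552 + 307*(-12 + 6))) = 1/(21920 + 1/(46552 + 307*(-6))) = 1/(21920 + 1/(46552 - 1842)) = 1/(21920 + 1/44710) = 1/(980043201/44710) = 44710/980043201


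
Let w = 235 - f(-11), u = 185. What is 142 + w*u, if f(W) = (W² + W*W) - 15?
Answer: 1622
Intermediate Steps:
f(W) = -15 + 2*W² (f(W) = (W² + W²) - 15 = 2*W² - 15 = -15 + 2*W²)
w = 8 (w = 235 - (-15 + 2*(-11)²) = 235 - (-15 + 2*121) = 235 - (-15 + 242) = 235 - 1*227 = 235 - 227 = 8)
142 + w*u = 142 + 8*185 = 142 + 1480 = 1622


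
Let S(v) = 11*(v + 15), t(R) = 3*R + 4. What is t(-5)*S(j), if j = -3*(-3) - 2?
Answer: -2662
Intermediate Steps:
j = 7 (j = 9 - 2 = 7)
t(R) = 4 + 3*R
S(v) = 165 + 11*v (S(v) = 11*(15 + v) = 165 + 11*v)
t(-5)*S(j) = (4 + 3*(-5))*(165 + 11*7) = (4 - 15)*(165 + 77) = -11*242 = -2662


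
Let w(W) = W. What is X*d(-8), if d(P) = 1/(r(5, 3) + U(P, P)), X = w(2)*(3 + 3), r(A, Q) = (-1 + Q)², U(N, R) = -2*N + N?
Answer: 1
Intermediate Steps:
U(N, R) = -N
X = 12 (X = 2*(3 + 3) = 2*6 = 12)
d(P) = 1/(4 - P) (d(P) = 1/((-1 + 3)² - P) = 1/(2² - P) = 1/(4 - P))
X*d(-8) = 12*(-1/(-4 - 8)) = 12*(-1/(-12)) = 12*(-1*(-1/12)) = 12*(1/12) = 1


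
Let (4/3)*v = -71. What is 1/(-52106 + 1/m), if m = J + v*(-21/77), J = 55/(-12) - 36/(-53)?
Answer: -18572/967710883 ≈ -1.9192e-5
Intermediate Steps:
v = -213/4 (v = (3/4)*(-71) = -213/4 ≈ -53.250)
J = -2483/636 (J = 55*(-1/12) - 36*(-1/53) = -55/12 + 36/53 = -2483/636 ≈ -3.9041)
m = 18572/1749 (m = -2483/636 - (-4473)/(4*77) = -2483/636 - 213/4*(-3/11) = -2483/636 + 639/44 = 18572/1749 ≈ 10.619)
1/(-52106 + 1/m) = 1/(-52106 + 1/(18572/1749)) = 1/(-52106 + 1749/18572) = 1/(-967710883/18572) = -18572/967710883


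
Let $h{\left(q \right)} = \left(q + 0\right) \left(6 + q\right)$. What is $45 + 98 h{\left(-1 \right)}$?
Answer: $-445$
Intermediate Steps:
$h{\left(q \right)} = q \left(6 + q\right)$
$45 + 98 h{\left(-1 \right)} = 45 + 98 \left(- (6 - 1)\right) = 45 + 98 \left(\left(-1\right) 5\right) = 45 + 98 \left(-5\right) = 45 - 490 = -445$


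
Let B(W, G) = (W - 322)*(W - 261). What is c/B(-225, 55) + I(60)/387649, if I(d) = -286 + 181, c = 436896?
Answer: 9407465783/5725188081 ≈ 1.6432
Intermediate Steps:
I(d) = -105
B(W, G) = (-322 + W)*(-261 + W)
c/B(-225, 55) + I(60)/387649 = 436896/(84042 + (-225)² - 583*(-225)) - 105/387649 = 436896/(84042 + 50625 + 131175) - 105*1/387649 = 436896/265842 - 105/387649 = 436896*(1/265842) - 105/387649 = 24272/14769 - 105/387649 = 9407465783/5725188081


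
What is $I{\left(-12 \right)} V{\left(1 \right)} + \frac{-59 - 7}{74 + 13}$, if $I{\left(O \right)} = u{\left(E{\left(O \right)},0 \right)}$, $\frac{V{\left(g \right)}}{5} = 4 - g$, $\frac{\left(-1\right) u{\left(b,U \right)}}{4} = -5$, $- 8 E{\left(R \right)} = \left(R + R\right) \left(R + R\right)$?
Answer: $\frac{8678}{29} \approx 299.24$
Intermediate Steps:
$E{\left(R \right)} = - \frac{R^{2}}{2}$ ($E{\left(R \right)} = - \frac{\left(R + R\right) \left(R + R\right)}{8} = - \frac{2 R 2 R}{8} = - \frac{4 R^{2}}{8} = - \frac{R^{2}}{2}$)
$u{\left(b,U \right)} = 20$ ($u{\left(b,U \right)} = \left(-4\right) \left(-5\right) = 20$)
$V{\left(g \right)} = 20 - 5 g$ ($V{\left(g \right)} = 5 \left(4 - g\right) = 20 - 5 g$)
$I{\left(O \right)} = 20$
$I{\left(-12 \right)} V{\left(1 \right)} + \frac{-59 - 7}{74 + 13} = 20 \left(20 - 5\right) + \frac{-59 - 7}{74 + 13} = 20 \left(20 - 5\right) - \frac{66}{87} = 20 \cdot 15 - \frac{22}{29} = 300 - \frac{22}{29} = \frac{8678}{29}$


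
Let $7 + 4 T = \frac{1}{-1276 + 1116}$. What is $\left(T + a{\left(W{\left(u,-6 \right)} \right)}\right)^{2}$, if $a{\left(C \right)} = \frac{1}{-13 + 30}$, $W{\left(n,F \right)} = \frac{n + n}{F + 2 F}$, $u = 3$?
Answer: $\frac{339185889}{118374400} \approx 2.8654$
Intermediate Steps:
$W{\left(n,F \right)} = \frac{2 n}{3 F}$
$a{\left(C \right)} = \frac{1}{17}$
$T = - \frac{1121}{640}$ ($T = - \frac{7}{4} + \frac{1}{4 \left(-1276 + 1116\right)} = - \frac{7}{4} + \frac{1}{4 \left(-160\right)} = - \frac{7}{4} + \frac{1}{4} \left(- \frac{1}{160}\right) = - \frac{7}{4} - \frac{1}{640} = - \frac{1121}{640} \approx -1.7516$)
$\left(T + a{\left(W{\left(u,-6 \right)} \right)}\right)^{2} = \left(- \frac{1121}{640} + \frac{1}{17}\right)^{2} = \left(- \frac{18417}{10880}\right)^{2} = \frac{339185889}{118374400}$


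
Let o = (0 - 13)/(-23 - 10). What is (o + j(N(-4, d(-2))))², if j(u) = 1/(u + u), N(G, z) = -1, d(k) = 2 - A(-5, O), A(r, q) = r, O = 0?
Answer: 49/4356 ≈ 0.011249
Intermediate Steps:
d(k) = 7 (d(k) = 2 - 1*(-5) = 2 + 5 = 7)
j(u) = 1/(2*u)
o = 13/33 (o = -13/(-33) = -13*(-1/33) = 13/33 ≈ 0.39394)
(o + j(N(-4, d(-2))))² = (13/33 + (½)/(-1))² = (13/33 + (½)*(-1))² = (13/33 - ½)² = (-7/66)² = 49/4356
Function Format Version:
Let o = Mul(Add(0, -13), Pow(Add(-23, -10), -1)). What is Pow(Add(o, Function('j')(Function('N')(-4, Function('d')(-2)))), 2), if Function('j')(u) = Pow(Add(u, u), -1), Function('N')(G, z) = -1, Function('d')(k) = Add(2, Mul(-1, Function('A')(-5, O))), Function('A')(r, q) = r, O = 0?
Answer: Rational(49, 4356) ≈ 0.011249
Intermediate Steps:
Function('d')(k) = 7 (Function('d')(k) = Add(2, Mul(-1, -5)) = Add(2, 5) = 7)
Function('j')(u) = Mul(Rational(1, 2), Pow(u, -1)) (Function('j')(u) = Pow(Mul(2, u), -1) = Mul(Rational(1, 2), Pow(u, -1)))
o = Rational(13, 33) (o = Mul(-13, Pow(-33, -1)) = Mul(-13, Rational(-1, 33)) = Rational(13, 33) ≈ 0.39394)
Pow(Add(o, Function('j')(Function('N')(-4, Function('d')(-2)))), 2) = Pow(Add(Rational(13, 33), Mul(Rational(1, 2), Pow(-1, -1))), 2) = Pow(Add(Rational(13, 33), Mul(Rational(1, 2), -1)), 2) = Pow(Add(Rational(13, 33), Rational(-1, 2)), 2) = Pow(Rational(-7, 66), 2) = Rational(49, 4356)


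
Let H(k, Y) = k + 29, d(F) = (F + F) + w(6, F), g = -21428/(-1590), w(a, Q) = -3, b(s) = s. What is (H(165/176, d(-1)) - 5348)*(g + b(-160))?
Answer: 1651946209/2120 ≈ 7.7922e+5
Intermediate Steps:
g = 10714/795 (g = -21428*(-1/1590) = 10714/795 ≈ 13.477)
d(F) = -3 + 2*F (d(F) = (F + F) - 3 = 2*F - 3 = -3 + 2*F)
H(k, Y) = 29 + k
(H(165/176, d(-1)) - 5348)*(g + b(-160)) = ((29 + 165/176) - 5348)*(10714/795 - 160) = ((29 + 165*(1/176)) - 5348)*(-116486/795) = ((29 + 15/16) - 5348)*(-116486/795) = (479/16 - 5348)*(-116486/795) = -85089/16*(-116486/795) = 1651946209/2120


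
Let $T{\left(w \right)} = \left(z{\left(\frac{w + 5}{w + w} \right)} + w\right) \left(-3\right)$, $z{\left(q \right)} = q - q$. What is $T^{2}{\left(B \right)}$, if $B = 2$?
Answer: $36$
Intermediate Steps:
$z{\left(q \right)} = 0$
$T{\left(w \right)} = - 3 w$ ($T{\left(w \right)} = \left(0 + w\right) \left(-3\right) = w \left(-3\right) = - 3 w$)
$T^{2}{\left(B \right)} = \left(\left(-3\right) 2\right)^{2} = \left(-6\right)^{2} = 36$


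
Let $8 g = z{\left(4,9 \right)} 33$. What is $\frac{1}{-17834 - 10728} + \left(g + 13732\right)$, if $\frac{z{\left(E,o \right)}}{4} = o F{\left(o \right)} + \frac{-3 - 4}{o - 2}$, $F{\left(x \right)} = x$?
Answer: $\frac{429915223}{28562} \approx 15052.0$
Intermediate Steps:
$z{\left(E,o \right)} = - \frac{28}{-2 + o} + 4 o^{2}$ ($z{\left(E,o \right)} = 4 \left(o o + \frac{-3 - 4}{o - 2}\right) = 4 \left(o^{2} - \frac{7}{-2 + o}\right) = - \frac{28}{-2 + o} + 4 o^{2}$)
$g = 1320$ ($g = \frac{\frac{4 \left(-7 + 9^{3} - 2 \cdot 9^{2}\right)}{-2 + 9} \cdot 33}{8} = \frac{\frac{4 \left(-7 + 729 - 162\right)}{7} \cdot 33}{8} = \frac{4 \cdot \frac{1}{7} \left(-7 + 729 - 162\right) 33}{8} = \frac{4 \cdot \frac{1}{7} \cdot 560 \cdot 33}{8} = \frac{320 \cdot 33}{8} = \frac{1}{8} \cdot 10560 = 1320$)
$\frac{1}{-17834 - 10728} + \left(g + 13732\right) = \frac{1}{-17834 - 10728} + \left(1320 + 13732\right) = \frac{1}{-28562} + 15052 = - \frac{1}{28562} + 15052 = \frac{429915223}{28562}$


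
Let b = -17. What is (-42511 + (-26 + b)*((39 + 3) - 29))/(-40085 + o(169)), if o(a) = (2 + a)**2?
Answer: 21535/5422 ≈ 3.9718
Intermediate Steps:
(-42511 + (-26 + b)*((39 + 3) - 29))/(-40085 + o(169)) = (-42511 + (-26 - 17)*((39 + 3) - 29))/(-40085 + (2 + 169)**2) = (-42511 - 43*(42 - 29))/(-40085 + 171**2) = (-42511 - 43*13)/(-40085 + 29241) = (-42511 - 559)/(-10844) = -43070*(-1/10844) = 21535/5422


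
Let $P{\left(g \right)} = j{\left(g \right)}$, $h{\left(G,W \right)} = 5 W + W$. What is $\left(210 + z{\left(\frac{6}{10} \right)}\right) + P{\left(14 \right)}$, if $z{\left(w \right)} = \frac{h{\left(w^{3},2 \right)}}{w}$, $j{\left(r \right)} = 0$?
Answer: $230$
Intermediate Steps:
$h{\left(G,W \right)} = 6 W$
$P{\left(g \right)} = 0$
$z{\left(w \right)} = \frac{12}{w}$ ($z{\left(w \right)} = \frac{6 \cdot 2}{w} = \frac{12}{w}$)
$\left(210 + z{\left(\frac{6}{10} \right)}\right) + P{\left(14 \right)} = \left(210 + \frac{12}{6 \cdot \frac{1}{10}}\right) + 0 = \left(210 + \frac{12}{\frac{3}{5}}\right) + 0 = \left(210 + 12 \cdot \frac{5}{3}\right) + 0 = \left(210 + 20\right) + 0 = 230 + 0 = 230$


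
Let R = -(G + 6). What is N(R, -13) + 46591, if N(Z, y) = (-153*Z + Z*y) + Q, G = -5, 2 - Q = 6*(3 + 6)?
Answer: 46705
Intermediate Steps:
Q = -52 (Q = 2 - 6*(3 + 6) = 2 - 6*9 = 2 - 1*54 = 2 - 54 = -52)
R = -1 (R = -(-5 + 6) = -1*1 = -1)
N(Z, y) = -52 - 153*Z + Z*y (N(Z, y) = (-153*Z + Z*y) - 52 = -52 - 153*Z + Z*y)
N(R, -13) + 46591 = (-52 - 153*(-1) - 1*(-13)) + 46591 = (-52 + 153 + 13) + 46591 = 114 + 46591 = 46705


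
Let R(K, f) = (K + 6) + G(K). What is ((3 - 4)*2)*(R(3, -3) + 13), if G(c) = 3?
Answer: -50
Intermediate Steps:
R(K, f) = 9 + K (R(K, f) = (K + 6) + 3 = (6 + K) + 3 = 9 + K)
((3 - 4)*2)*(R(3, -3) + 13) = ((3 - 4)*2)*((9 + 3) + 13) = (-1*2)*(12 + 13) = -2*25 = -50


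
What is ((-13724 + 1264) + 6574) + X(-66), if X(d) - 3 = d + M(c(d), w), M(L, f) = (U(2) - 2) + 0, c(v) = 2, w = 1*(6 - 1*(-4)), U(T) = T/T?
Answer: -5950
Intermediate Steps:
U(T) = 1
w = 10 (w = 1*(6 + 4) = 1*10 = 10)
M(L, f) = -1 (M(L, f) = (1 - 2) + 0 = -1 + 0 = -1)
X(d) = 2 + d (X(d) = 3 + (d - 1) = 3 + (-1 + d) = 2 + d)
((-13724 + 1264) + 6574) + X(-66) = ((-13724 + 1264) + 6574) + (2 - 66) = (-12460 + 6574) - 64 = -5886 - 64 = -5950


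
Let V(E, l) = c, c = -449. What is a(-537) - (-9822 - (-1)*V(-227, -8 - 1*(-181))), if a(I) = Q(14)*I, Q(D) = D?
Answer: 2753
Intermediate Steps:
V(E, l) = -449
a(I) = 14*I
a(-537) - (-9822 - (-1)*V(-227, -8 - 1*(-181))) = 14*(-537) - (-9822 - (-1)*(-449)) = -7518 - (-9822 - 1*449) = -7518 - (-9822 - 449) = -7518 - 1*(-10271) = -7518 + 10271 = 2753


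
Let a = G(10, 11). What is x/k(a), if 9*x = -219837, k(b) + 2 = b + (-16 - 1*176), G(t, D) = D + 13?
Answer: 73279/510 ≈ 143.68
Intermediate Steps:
G(t, D) = 13 + D
a = 24 (a = 13 + 11 = 24)
k(b) = -194 + b (k(b) = -2 + (b + (-16 - 1*176)) = -2 + (b + (-16 - 176)) = -2 + (b - 192) = -2 + (-192 + b) = -194 + b)
x = -73279/3 (x = (⅑)*(-219837) = -73279/3 ≈ -24426.)
x/k(a) = -73279/(3*(-194 + 24)) = -73279/3/(-170) = -73279/3*(-1/170) = 73279/510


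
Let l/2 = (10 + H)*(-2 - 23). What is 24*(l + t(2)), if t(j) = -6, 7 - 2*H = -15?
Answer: -25344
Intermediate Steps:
H = 11 (H = 7/2 - ½*(-15) = 7/2 + 15/2 = 11)
l = -1050 (l = 2*((10 + 11)*(-2 - 23)) = 2*(21*(-25)) = 2*(-525) = -1050)
24*(l + t(2)) = 24*(-1050 - 6) = 24*(-1056) = -25344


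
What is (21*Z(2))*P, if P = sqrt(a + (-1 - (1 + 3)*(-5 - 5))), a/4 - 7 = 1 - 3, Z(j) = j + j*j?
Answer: 126*sqrt(59) ≈ 967.82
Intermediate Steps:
Z(j) = j + j**2
a = 20 (a = 28 + 4*(1 - 3) = 28 + 4*(-2) = 28 - 8 = 20)
P = sqrt(59) (P = sqrt(20 + (-1 - (1 + 3)*(-5 - 5))) = sqrt(20 + (-1 - 4*(-10))) = sqrt(20 + (-1 - 1*(-40))) = sqrt(20 + (-1 + 40)) = sqrt(20 + 39) = sqrt(59) ≈ 7.6811)
(21*Z(2))*P = (21*(2*(1 + 2)))*sqrt(59) = (21*(2*3))*sqrt(59) = (21*6)*sqrt(59) = 126*sqrt(59)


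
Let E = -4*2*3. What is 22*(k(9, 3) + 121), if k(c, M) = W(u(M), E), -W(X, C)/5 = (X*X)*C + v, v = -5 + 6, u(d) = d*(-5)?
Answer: 596552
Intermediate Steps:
E = -24 (E = -8*3 = -24)
u(d) = -5*d
v = 1
W(X, C) = -5 - 5*C*X² (W(X, C) = -5*((X*X)*C + 1) = -5*(X²*C + 1) = -5*(C*X² + 1) = -5*(1 + C*X²) = -5 - 5*C*X²)
k(c, M) = -5 + 3000*M² (k(c, M) = -5 - 5*(-24)*(-5*M)² = -5 - 5*(-24)*25*M² = -5 + 3000*M²)
22*(k(9, 3) + 121) = 22*((-5 + 3000*3²) + 121) = 22*((-5 + 3000*9) + 121) = 22*((-5 + 27000) + 121) = 22*(26995 + 121) = 22*27116 = 596552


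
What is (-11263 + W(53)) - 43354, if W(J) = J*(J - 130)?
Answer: -58698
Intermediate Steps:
W(J) = J*(-130 + J)
(-11263 + W(53)) - 43354 = (-11263 + 53*(-130 + 53)) - 43354 = (-11263 + 53*(-77)) - 43354 = (-11263 - 4081) - 43354 = -15344 - 43354 = -58698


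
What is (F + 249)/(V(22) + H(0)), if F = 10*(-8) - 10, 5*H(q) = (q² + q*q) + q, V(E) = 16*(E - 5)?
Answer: 159/272 ≈ 0.58456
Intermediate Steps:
V(E) = -80 + 16*E (V(E) = 16*(-5 + E) = -80 + 16*E)
H(q) = q/5 + 2*q²/5 (H(q) = ((q² + q*q) + q)/5 = ((q² + q²) + q)/5 = (2*q² + q)/5 = (q + 2*q²)/5 = q/5 + 2*q²/5)
F = -90 (F = -80 - 10 = -90)
(F + 249)/(V(22) + H(0)) = (-90 + 249)/((-80 + 16*22) + (⅕)*0*(1 + 2*0)) = 159/((-80 + 352) + (⅕)*0*(1 + 0)) = 159/(272 + (⅕)*0*1) = 159/(272 + 0) = 159/272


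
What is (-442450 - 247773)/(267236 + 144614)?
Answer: -690223/411850 ≈ -1.6759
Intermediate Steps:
(-442450 - 247773)/(267236 + 144614) = -690223/411850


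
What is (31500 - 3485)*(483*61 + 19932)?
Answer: 1383800925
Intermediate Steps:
(31500 - 3485)*(483*61 + 19932) = 28015*(29463 + 19932) = 28015*49395 = 1383800925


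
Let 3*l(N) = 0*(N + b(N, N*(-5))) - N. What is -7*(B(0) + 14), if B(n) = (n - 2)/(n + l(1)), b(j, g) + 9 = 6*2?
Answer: -140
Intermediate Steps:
b(j, g) = 3 (b(j, g) = -9 + 6*2 = -9 + 12 = 3)
l(N) = -N/3 (l(N) = (0*(N + 3) - N)/3 = (0*(3 + N) - N)/3 = (0 - N)/3 = (-N)/3 = -N/3)
B(n) = (-2 + n)/(-⅓ + n) (B(n) = (n - 2)/(n - ⅓*1) = (-2 + n)/(n - ⅓) = (-2 + n)/(-⅓ + n))
-7*(B(0) + 14) = -7*(3*(-2 + 0)/(-1 + 3*0) + 14) = -7*(3*(-2)/(-1 + 0) + 14) = -7*(3*(-2)/(-1) + 14) = -7*(3*(-1)*(-2) + 14) = -7*(6 + 14) = -7*20 = -140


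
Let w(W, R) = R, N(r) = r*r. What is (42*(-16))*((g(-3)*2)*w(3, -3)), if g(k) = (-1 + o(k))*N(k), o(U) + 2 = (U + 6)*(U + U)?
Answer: -762048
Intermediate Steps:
N(r) = r**2
o(U) = -2 + 2*U*(6 + U) (o(U) = -2 + (U + 6)*(U + U) = -2 + (6 + U)*(2*U) = -2 + 2*U*(6 + U))
g(k) = k**2*(-3 + 2*k**2 + 12*k) (g(k) = (-1 + (-2 + 2*k**2 + 12*k))*k**2 = (-3 + 2*k**2 + 12*k)*k**2 = k**2*(-3 + 2*k**2 + 12*k))
(42*(-16))*((g(-3)*2)*w(3, -3)) = (42*(-16))*((((-3)**2*(-3 + 2*(-3)**2 + 12*(-3)))*2)*(-3)) = -672*(9*(-3 + 2*9 - 36))*2*(-3) = -672*(9*(-3 + 18 - 36))*2*(-3) = -672*(9*(-21))*2*(-3) = -672*(-189*2)*(-3) = -(-254016)*(-3) = -672*1134 = -762048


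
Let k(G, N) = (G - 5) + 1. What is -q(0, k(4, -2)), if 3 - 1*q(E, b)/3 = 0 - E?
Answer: -9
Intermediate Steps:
k(G, N) = -4 + G (k(G, N) = (-5 + G) + 1 = -4 + G)
q(E, b) = 9 + 3*E (q(E, b) = 9 - 3*(0 - E) = 9 - (-3)*E = 9 + 3*E)
-q(0, k(4, -2)) = -(9 + 3*0) = -(9 + 0) = -1*9 = -9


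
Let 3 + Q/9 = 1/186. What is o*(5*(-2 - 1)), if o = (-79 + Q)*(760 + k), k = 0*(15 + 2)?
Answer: 37443300/31 ≈ 1.2078e+6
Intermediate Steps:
k = 0 (k = 0*17 = 0)
Q = -1671/62 (Q = -27 + 9/186 = -27 + 9*(1/186) = -27 + 3/62 = -1671/62 ≈ -26.952)
o = -2496220/31 (o = (-79 - 1671/62)*(760 + 0) = -6569/62*760 = -2496220/31 ≈ -80523.)
o*(5*(-2 - 1)) = -12481100*(-2 - 1)/31 = -12481100*(-3)/31 = -2496220/31*(-15) = 37443300/31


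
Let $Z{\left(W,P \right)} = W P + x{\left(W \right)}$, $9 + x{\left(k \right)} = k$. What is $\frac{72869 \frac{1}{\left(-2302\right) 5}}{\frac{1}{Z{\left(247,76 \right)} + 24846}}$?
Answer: $- \frac{1597871432}{5755} \approx -2.7765 \cdot 10^{5}$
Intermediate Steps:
$x{\left(k \right)} = -9 + k$
$Z{\left(W,P \right)} = -9 + W + P W$ ($Z{\left(W,P \right)} = W P + \left(-9 + W\right) = P W + \left(-9 + W\right) = -9 + W + P W$)
$\frac{72869 \frac{1}{\left(-2302\right) 5}}{\frac{1}{Z{\left(247,76 \right)} + 24846}} = \frac{72869 \frac{1}{\left(-2302\right) 5}}{\frac{1}{\left(-9 + 247 + 76 \cdot 247\right) + 24846}} = \frac{72869 \frac{1}{-11510}}{\frac{1}{\left(-9 + 247 + 18772\right) + 24846}} = \frac{72869 \left(- \frac{1}{11510}\right)}{\frac{1}{19010 + 24846}} = - \frac{72869}{11510 \cdot \frac{1}{43856}} = - \frac{72869 \frac{1}{\frac{1}{43856}}}{11510} = \left(- \frac{72869}{11510}\right) 43856 = - \frac{1597871432}{5755}$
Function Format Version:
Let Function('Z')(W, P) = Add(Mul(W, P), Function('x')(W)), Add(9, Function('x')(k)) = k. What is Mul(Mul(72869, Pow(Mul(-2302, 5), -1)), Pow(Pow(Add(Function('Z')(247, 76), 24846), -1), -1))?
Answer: Rational(-1597871432, 5755) ≈ -2.7765e+5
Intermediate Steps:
Function('x')(k) = Add(-9, k)
Function('Z')(W, P) = Add(-9, W, Mul(P, W)) (Function('Z')(W, P) = Add(Mul(W, P), Add(-9, W)) = Add(Mul(P, W), Add(-9, W)) = Add(-9, W, Mul(P, W)))
Mul(Mul(72869, Pow(Mul(-2302, 5), -1)), Pow(Pow(Add(Function('Z')(247, 76), 24846), -1), -1)) = Mul(Mul(72869, Pow(Mul(-2302, 5), -1)), Pow(Pow(Add(Add(-9, 247, Mul(76, 247)), 24846), -1), -1)) = Mul(Mul(72869, Pow(-11510, -1)), Pow(Pow(Add(Add(-9, 247, 18772), 24846), -1), -1)) = Mul(Mul(72869, Rational(-1, 11510)), Pow(Pow(Add(19010, 24846), -1), -1)) = Mul(Rational(-72869, 11510), Pow(Pow(43856, -1), -1)) = Mul(Rational(-72869, 11510), Pow(Rational(1, 43856), -1)) = Mul(Rational(-72869, 11510), 43856) = Rational(-1597871432, 5755)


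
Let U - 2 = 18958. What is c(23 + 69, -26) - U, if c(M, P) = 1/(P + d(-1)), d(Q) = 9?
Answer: -322321/17 ≈ -18960.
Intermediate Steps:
U = 18960 (U = 2 + 18958 = 18960)
c(M, P) = 1/(9 + P) (c(M, P) = 1/(P + 9) = 1/(9 + P))
c(23 + 69, -26) - U = 1/(9 - 26) - 1*18960 = 1/(-17) - 18960 = -1/17 - 18960 = -322321/17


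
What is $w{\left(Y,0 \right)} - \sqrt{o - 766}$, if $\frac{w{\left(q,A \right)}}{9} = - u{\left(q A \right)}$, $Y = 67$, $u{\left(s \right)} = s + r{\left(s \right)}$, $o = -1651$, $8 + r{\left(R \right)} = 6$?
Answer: $18 - i \sqrt{2417} \approx 18.0 - 49.163 i$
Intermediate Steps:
$r{\left(R \right)} = -2$ ($r{\left(R \right)} = -8 + 6 = -2$)
$u{\left(s \right)} = -2 + s$ ($u{\left(s \right)} = s - 2 = -2 + s$)
$w{\left(q,A \right)} = 18 - 9 A q$ ($w{\left(q,A \right)} = 9 \left(- (-2 + q A)\right) = 9 \left(- (-2 + A q)\right) = 9 \left(2 - A q\right) = 18 - 9 A q$)
$w{\left(Y,0 \right)} - \sqrt{o - 766} = \left(18 - 0 \cdot 67\right) - \sqrt{-1651 - 766} = \left(18 + 0\right) - \sqrt{-2417} = 18 - i \sqrt{2417}$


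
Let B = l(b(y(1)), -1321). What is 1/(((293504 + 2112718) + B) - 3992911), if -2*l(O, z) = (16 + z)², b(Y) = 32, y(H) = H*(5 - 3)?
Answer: -2/4876403 ≈ -4.1014e-7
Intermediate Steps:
y(H) = 2*H (y(H) = H*2 = 2*H)
l(O, z) = -(16 + z)²/2
B = -1703025/2 (B = -(16 - 1321)²/2 = -½*(-1305)² = -½*1703025 = -1703025/2 ≈ -8.5151e+5)
1/(((293504 + 2112718) + B) - 3992911) = 1/(((293504 + 2112718) - 1703025/2) - 3992911) = 1/((2406222 - 1703025/2) - 3992911) = 1/(3109419/2 - 3992911) = 1/(-4876403/2) = -2/4876403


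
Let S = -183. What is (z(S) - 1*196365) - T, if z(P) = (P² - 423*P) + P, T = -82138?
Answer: -3512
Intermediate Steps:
z(P) = P² - 422*P
(z(S) - 1*196365) - T = (-183*(-422 - 183) - 1*196365) - 1*(-82138) = (-183*(-605) - 196365) + 82138 = (110715 - 196365) + 82138 = -85650 + 82138 = -3512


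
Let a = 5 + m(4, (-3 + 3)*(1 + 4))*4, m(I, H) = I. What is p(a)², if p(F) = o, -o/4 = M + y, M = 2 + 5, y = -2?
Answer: 400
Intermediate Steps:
M = 7
o = -20 (o = -4*(7 - 2) = -4*5 = -20)
a = 21 (a = 5 + 4*4 = 5 + 16 = 21)
p(F) = -20
p(a)² = (-20)² = 400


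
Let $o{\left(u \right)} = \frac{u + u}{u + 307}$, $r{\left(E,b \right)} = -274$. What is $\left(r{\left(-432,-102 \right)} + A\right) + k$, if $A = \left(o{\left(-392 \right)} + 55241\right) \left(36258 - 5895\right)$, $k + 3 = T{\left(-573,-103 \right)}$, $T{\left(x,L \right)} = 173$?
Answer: $\frac{142592806807}{85} \approx 1.6776 \cdot 10^{9}$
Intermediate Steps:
$o{\left(u \right)} = \frac{2 u}{307 + u}$
$k = 170$ ($k = -3 + 173 = 170$)
$A = \frac{142592815647}{85}$ ($A = \left(2 \left(-392\right) \frac{1}{307 - 392} + 55241\right) \left(36258 - 5895\right) = \left(2 \left(-392\right) \frac{1}{-85} + 55241\right) 30363 = \left(2 \left(-392\right) \left(- \frac{1}{85}\right) + 55241\right) 30363 = \left(\frac{784}{85} + 55241\right) 30363 = \frac{4696269}{85} \cdot 30363 = \frac{142592815647}{85} \approx 1.6776 \cdot 10^{9}$)
$\left(r{\left(-432,-102 \right)} + A\right) + k = \left(-274 + \frac{142592815647}{85}\right) + 170 = \frac{142592792357}{85} + 170 = \frac{142592806807}{85}$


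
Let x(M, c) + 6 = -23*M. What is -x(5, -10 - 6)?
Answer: 121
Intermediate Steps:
x(M, c) = -6 - 23*M
-x(5, -10 - 6) = -(-6 - 23*5) = -(-6 - 115) = -1*(-121) = 121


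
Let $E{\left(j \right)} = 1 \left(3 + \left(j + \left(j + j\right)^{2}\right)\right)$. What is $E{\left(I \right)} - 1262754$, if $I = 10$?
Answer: $-1262341$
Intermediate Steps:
$E{\left(j \right)} = 3 + j + 4 j^{2}$ ($E{\left(j \right)} = 1 \left(3 + \left(j + \left(2 j\right)^{2}\right)\right) = 1 \left(3 + \left(j + 4 j^{2}\right)\right) = 1 \left(3 + j + 4 j^{2}\right) = 3 + j + 4 j^{2}$)
$E{\left(I \right)} - 1262754 = \left(3 + 10 + 4 \cdot 10^{2}\right) - 1262754 = \left(3 + 10 + 4 \cdot 100\right) - 1262754 = \left(3 + 10 + 400\right) - 1262754 = 413 - 1262754 = -1262341$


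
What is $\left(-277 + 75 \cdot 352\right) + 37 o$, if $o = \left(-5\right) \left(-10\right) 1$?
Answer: $27973$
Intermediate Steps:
$o = 50$ ($o = 50 \cdot 1 = 50$)
$\left(-277 + 75 \cdot 352\right) + 37 o = \left(-277 + 75 \cdot 352\right) + 37 \cdot 50 = \left(-277 + 26400\right) + 1850 = 26123 + 1850 = 27973$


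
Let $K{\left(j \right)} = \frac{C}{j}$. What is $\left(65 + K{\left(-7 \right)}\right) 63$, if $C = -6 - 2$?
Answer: $4167$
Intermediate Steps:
$C = -8$ ($C = -6 - 2 = -8$)
$K{\left(j \right)} = - \frac{8}{j}$
$\left(65 + K{\left(-7 \right)}\right) 63 = \left(65 - \frac{8}{-7}\right) 63 = \left(65 - - \frac{8}{7}\right) 63 = \left(65 + \frac{8}{7}\right) 63 = \frac{463}{7} \cdot 63 = 4167$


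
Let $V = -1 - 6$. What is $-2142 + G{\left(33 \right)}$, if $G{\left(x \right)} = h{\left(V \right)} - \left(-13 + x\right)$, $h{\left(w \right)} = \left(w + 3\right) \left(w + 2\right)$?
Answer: $-2142$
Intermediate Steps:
$V = -7$ ($V = -1 - 6 = -7$)
$h{\left(w \right)} = \left(2 + w\right) \left(3 + w\right)$ ($h{\left(w \right)} = \left(3 + w\right) \left(2 + w\right) = \left(2 + w\right) \left(3 + w\right)$)
$G{\left(x \right)} = 33 - x$ ($G{\left(x \right)} = \left(6 + \left(-7\right)^{2} + 5 \left(-7\right)\right) - \left(-13 + x\right) = \left(6 + 49 - 35\right) - \left(-13 + x\right) = 20 - \left(-13 + x\right) = 33 - x$)
$-2142 + G{\left(33 \right)} = -2142 + \left(33 - 33\right) = -2142 + 0 = -2142$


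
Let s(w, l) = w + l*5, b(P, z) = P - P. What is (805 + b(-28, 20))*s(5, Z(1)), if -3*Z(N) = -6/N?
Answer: 12075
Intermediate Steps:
Z(N) = 2/N (Z(N) = -(-2)/N = 2/N)
b(P, z) = 0
s(w, l) = w + 5*l
(805 + b(-28, 20))*s(5, Z(1)) = (805 + 0)*(5 + 5*(2/1)) = 805*(5 + 5*(2*1)) = 805*(5 + 5*2) = 805*(5 + 10) = 805*15 = 12075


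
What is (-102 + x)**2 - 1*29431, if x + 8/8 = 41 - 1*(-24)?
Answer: -27987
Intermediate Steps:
x = 64 (x = -1 + (41 - 1*(-24)) = -1 + (41 + 24) = -1 + 65 = 64)
(-102 + x)**2 - 1*29431 = (-102 + 64)**2 - 1*29431 = (-38)**2 - 29431 = 1444 - 29431 = -27987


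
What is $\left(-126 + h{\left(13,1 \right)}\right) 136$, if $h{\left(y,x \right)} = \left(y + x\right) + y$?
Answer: $-13464$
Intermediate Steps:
$h{\left(y,x \right)} = x + 2 y$ ($h{\left(y,x \right)} = \left(x + y\right) + y = x + 2 y$)
$\left(-126 + h{\left(13,1 \right)}\right) 136 = \left(-126 + \left(1 + 2 \cdot 13\right)\right) 136 = \left(-126 + \left(1 + 26\right)\right) 136 = \left(-126 + 27\right) 136 = \left(-99\right) 136 = -13464$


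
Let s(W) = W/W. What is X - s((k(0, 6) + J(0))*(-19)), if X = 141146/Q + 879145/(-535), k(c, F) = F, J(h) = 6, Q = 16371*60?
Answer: -807475667/491130 ≈ -1644.1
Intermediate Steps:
Q = 982260
X = -806984537/491130 (X = 141146/982260 + 879145/(-535) = 141146*(1/982260) + 879145*(-1/535) = 70573/491130 - 175829/107 = -806984537/491130 ≈ -1643.1)
s(W) = 1
X - s((k(0, 6) + J(0))*(-19)) = -806984537/491130 - 1*1 = -806984537/491130 - 1 = -807475667/491130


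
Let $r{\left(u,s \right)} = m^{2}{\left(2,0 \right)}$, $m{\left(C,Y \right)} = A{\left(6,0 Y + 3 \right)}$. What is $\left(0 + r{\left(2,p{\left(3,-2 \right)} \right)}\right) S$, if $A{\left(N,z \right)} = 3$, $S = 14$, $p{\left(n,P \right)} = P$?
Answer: $126$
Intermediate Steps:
$m{\left(C,Y \right)} = 3$
$r{\left(u,s \right)} = 9$ ($r{\left(u,s \right)} = 3^{2} = 9$)
$\left(0 + r{\left(2,p{\left(3,-2 \right)} \right)}\right) S = \left(0 + 9\right) 14 = 9 \cdot 14 = 126$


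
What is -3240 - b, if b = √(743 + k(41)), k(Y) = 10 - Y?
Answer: -3240 - 2*√178 ≈ -3266.7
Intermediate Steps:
b = 2*√178 (b = √(743 + (10 - 1*41)) = √(743 + (10 - 41)) = √(743 - 31) = √712 = 2*√178 ≈ 26.683)
-3240 - b = -3240 - 2*√178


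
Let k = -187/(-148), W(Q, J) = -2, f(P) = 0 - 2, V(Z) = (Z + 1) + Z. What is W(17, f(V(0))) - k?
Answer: -483/148 ≈ -3.2635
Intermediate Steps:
V(Z) = 1 + 2*Z (V(Z) = (1 + Z) + Z = 1 + 2*Z)
f(P) = -2
k = 187/148 (k = -187*(-1/148) = 187/148 ≈ 1.2635)
W(17, f(V(0))) - k = -2 - 1*187/148 = -2 - 187/148 = -483/148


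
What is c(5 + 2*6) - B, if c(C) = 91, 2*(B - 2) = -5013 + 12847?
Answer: -3828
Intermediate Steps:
B = 3919 (B = 2 + (-5013 + 12847)/2 = 2 + (½)*7834 = 2 + 3917 = 3919)
c(5 + 2*6) - B = 91 - 1*3919 = 91 - 3919 = -3828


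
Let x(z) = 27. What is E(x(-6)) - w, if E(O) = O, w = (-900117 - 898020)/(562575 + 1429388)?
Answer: 55581138/1991963 ≈ 27.903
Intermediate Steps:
w = -1798137/1991963 ≈ -0.90270
E(x(-6)) - w = 27 - 1*(-1798137/1991963) = 27 + 1798137/1991963 = 55581138/1991963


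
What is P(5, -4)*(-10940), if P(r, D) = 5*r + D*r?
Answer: -54700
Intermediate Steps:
P(5, -4)*(-10940) = (5*(5 - 4))*(-10940) = (5*1)*(-10940) = 5*(-10940) = -54700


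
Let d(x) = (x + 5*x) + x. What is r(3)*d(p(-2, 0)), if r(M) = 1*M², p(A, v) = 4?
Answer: 252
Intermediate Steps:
d(x) = 7*x (d(x) = 6*x + x = 7*x)
r(M) = M²
r(3)*d(p(-2, 0)) = 3²*(7*4) = 9*28 = 252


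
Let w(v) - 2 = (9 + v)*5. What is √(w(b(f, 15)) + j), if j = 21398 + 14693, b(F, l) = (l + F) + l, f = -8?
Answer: 2*√9062 ≈ 190.39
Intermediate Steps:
b(F, l) = F + 2*l (b(F, l) = (F + l) + l = F + 2*l)
j = 36091
w(v) = 47 + 5*v (w(v) = 2 + (9 + v)*5 = 2 + (45 + 5*v) = 47 + 5*v)
√(w(b(f, 15)) + j) = √((47 + 5*(-8 + 2*15)) + 36091) = √((47 + 5*(-8 + 30)) + 36091) = √((47 + 5*22) + 36091) = √((47 + 110) + 36091) = √(157 + 36091) = √36248 = 2*√9062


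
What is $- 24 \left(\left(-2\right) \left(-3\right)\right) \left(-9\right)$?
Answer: $1296$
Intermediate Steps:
$- 24 \left(\left(-2\right) \left(-3\right)\right) \left(-9\right) = \left(-24\right) 6 \left(-9\right) = \left(-144\right) \left(-9\right) = 1296$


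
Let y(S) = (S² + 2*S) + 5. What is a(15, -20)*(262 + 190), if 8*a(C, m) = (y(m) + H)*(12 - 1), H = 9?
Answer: 232441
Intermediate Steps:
y(S) = 5 + S² + 2*S
a(C, m) = 77/4 + 11*m/4 + 11*m²/8 (a(C, m) = (((5 + m² + 2*m) + 9)*(12 - 1))/8 = ((14 + m² + 2*m)*11)/8 = (154 + 11*m² + 22*m)/8 = 77/4 + 11*m/4 + 11*m²/8)
a(15, -20)*(262 + 190) = (77/4 + (11/4)*(-20) + (11/8)*(-20)²)*(262 + 190) = (77/4 - 55 + (11/8)*400)*452 = (77/4 - 55 + 550)*452 = (2057/4)*452 = 232441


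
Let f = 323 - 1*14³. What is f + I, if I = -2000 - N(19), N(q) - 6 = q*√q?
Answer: -4427 - 19*√19 ≈ -4509.8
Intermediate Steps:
N(q) = 6 + q^(3/2) (N(q) = 6 + q*√q = 6 + q^(3/2))
f = -2421 (f = 323 - 1*2744 = 323 - 2744 = -2421)
I = -2006 - 19*√19 (I = -2000 - (6 + 19^(3/2)) = -2000 - (6 + 19*√19) = -2000 + (-6 - 19*√19) = -2006 - 19*√19 ≈ -2088.8)
f + I = -2421 + (-2006 - 19*√19) = -4427 - 19*√19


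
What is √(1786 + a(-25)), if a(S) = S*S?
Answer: √2411 ≈ 49.102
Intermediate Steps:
a(S) = S²
√(1786 + a(-25)) = √(1786 + (-25)²) = √(1786 + 625) = √2411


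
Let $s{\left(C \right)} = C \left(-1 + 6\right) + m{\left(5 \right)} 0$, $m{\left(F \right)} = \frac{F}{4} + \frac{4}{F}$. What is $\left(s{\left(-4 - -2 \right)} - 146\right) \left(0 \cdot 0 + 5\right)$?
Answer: $-780$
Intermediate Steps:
$m{\left(F \right)} = \frac{4}{F} + \frac{F}{4}$ ($m{\left(F \right)} = F \frac{1}{4} + \frac{4}{F} = \frac{F}{4} + \frac{4}{F} = \frac{4}{F} + \frac{F}{4}$)
$s{\left(C \right)} = 5 C$ ($s{\left(C \right)} = C \left(-1 + 6\right) + \left(\frac{4}{5} + \frac{1}{4} \cdot 5\right) 0 = C 5 + \left(4 \cdot \frac{1}{5} + \frac{5}{4}\right) 0 = 5 C + \left(\frac{4}{5} + \frac{5}{4}\right) 0 = 5 C + \frac{41}{20} \cdot 0 = 5 C + 0 = 5 C$)
$\left(s{\left(-4 - -2 \right)} - 146\right) \left(0 \cdot 0 + 5\right) = \left(5 \left(-4 - -2\right) - 146\right) \left(0 \cdot 0 + 5\right) = \left(5 \left(-4 + 2\right) - 146\right) \left(0 + 5\right) = \left(5 \left(-2\right) - 146\right) 5 = \left(-10 - 146\right) 5 = \left(-156\right) 5 = -780$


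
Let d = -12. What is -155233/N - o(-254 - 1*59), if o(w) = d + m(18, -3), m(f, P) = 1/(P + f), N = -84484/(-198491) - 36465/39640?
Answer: 3664344293907029/11667085665 ≈ 3.1408e+5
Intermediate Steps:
N = -777805711/1573636648 (N = -84484*(-1/198491) - 36465*1/39640 = 84484/198491 - 7293/7928 = -777805711/1573636648 ≈ -0.49427)
o(w) = -179/15 (o(w) = -12 + 1/(-3 + 18) = -12 + 1/15 = -179/15)
-155233/N - o(-254 - 1*59) = -155233/(-777805711/1573636648) - 1*(-179/15) = -155233*(-1573636648/777805711) + 179/15 = 244280337778984/777805711 + 179/15 = 3664344293907029/11667085665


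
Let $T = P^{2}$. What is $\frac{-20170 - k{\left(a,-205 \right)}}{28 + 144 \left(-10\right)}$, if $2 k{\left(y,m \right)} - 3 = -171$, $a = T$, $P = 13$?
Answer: $\frac{10043}{706} \approx 14.225$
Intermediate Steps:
$T = 169$ ($T = 13^{2} = 169$)
$a = 169$
$k{\left(y,m \right)} = -84$ ($k{\left(y,m \right)} = \frac{3}{2} + \frac{1}{2} \left(-171\right) = \frac{3}{2} - \frac{171}{2} = -84$)
$\frac{-20170 - k{\left(a,-205 \right)}}{28 + 144 \left(-10\right)} = \frac{-20170 - -84}{28 + 144 \left(-10\right)} = \frac{-20170 + 84}{28 - 1440} = - \frac{20086}{-1412} = \left(-20086\right) \left(- \frac{1}{1412}\right) = \frac{10043}{706}$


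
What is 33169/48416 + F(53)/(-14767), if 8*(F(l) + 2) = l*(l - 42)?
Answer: 486375139/714959072 ≈ 0.68028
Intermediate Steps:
F(l) = -2 + l*(-42 + l)/8 (F(l) = -2 + (l*(l - 42))/8 = -2 + (l*(-42 + l))/8 = -2 + l*(-42 + l)/8)
33169/48416 + F(53)/(-14767) = 33169/48416 + (-2 - 21/4*53 + (⅛)*53²)/(-14767) = 33169*(1/48416) + (-2 - 1113/4 + (⅛)*2809)*(-1/14767) = 33169/48416 + (-2 - 1113/4 + 2809/8)*(-1/14767) = 33169/48416 + (567/8)*(-1/14767) = 33169/48416 - 567/118136 = 486375139/714959072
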